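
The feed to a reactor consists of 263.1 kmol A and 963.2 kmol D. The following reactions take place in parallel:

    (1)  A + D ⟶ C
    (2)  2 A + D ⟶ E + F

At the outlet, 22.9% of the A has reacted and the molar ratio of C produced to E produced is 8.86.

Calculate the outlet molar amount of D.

908 kmol

Conversion of A: A consumed = 0.229 × 263.1 = 60.25 kmol = 1ξ₁ + 2ξ₂.
Selectivity: 1ξ₁ / (1ξ₂) = 8.86 → ξ₁ = 8.86 ξ₂.
Substitute: (1·8.86 + 2) ξ₂ = 60.25 → ξ₂ = 5.548 kmol, ξ₁ = 49.15 kmol.
Outlet amounts (n = n₀ + Σ ν·ξ):
  A: 263.1 − 1(49.15) − 2(5.548) = 202.9
  D: 963.2 − 1(49.15) − 1(5.548) = 908.5
  C: 0 + 1(49.15) = 49.15
  E: 0 + 1(5.548) = 5.548
  F: 0 + 1(5.548) = 5.548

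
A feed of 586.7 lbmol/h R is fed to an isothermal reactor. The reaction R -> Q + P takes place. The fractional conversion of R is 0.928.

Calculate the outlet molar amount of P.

544 lbmol/h

R reacted = 0.928 × 586.7 = 544.5 lbmol/h; ν_R = −1, so ξ = 544.5/1 = 544.5 lbmol/h.
Outlet amounts (n = n₀ + ν ξ):
  R: 586.7 − 1(544.5) = 42.24
  Q: 0 + 1(544.5) = 544.5
  P: 0 + 1(544.5) = 544.5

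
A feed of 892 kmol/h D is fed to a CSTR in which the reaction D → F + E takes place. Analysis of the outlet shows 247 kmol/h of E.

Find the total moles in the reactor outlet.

1140 kmol/h

For E: n = n₀ + 1ξ → 247 = 0 + 1ξ, giving ξ = 247 kmol/h.
Outlet amounts (n = n₀ + ν ξ):
  D: 892 − 1(247) = 645
  F: 0 + 1(247) = 247
  E: 0 + 1(247) = 247
Total out = 645 + 247 + 247 = 1139 kmol/h.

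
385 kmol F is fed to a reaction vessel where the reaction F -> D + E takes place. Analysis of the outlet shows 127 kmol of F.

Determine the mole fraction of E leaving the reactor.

0.401

For F: n = n₀ − 1ξ → 127 = 385 − 1ξ, giving ξ = 258 kmol.
Outlet amounts (n = n₀ + ν ξ):
  F: 385 − 1(258) = 127
  D: 0 + 1(258) = 258
  E: 0 + 1(258) = 258
Total out = 643 kmol; y_E = 258 / 643 = 0.4012.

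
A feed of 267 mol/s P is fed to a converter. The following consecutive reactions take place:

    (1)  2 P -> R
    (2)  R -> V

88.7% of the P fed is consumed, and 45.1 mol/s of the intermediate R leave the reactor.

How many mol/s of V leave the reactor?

73.3 mol/s

Conversion of P: P consumed = 2ξ₁ = 0.887 × 267 → ξ₁ = 118.4 mol/s.
R balance: n_R = 0 + 1ξ₁ − 1ξ₂ = 45.1 → ξ₂ = (1·118.4 − 45.1)/1 = 73.31 mol/s.
Outlet amounts (n = n₀ + Σ ν·ξ):
  P: 267 − 2(118.4) = 30.17
  R: 0 + 1(118.4) − 1(73.31) = 45.1
  V: 0 + 1(73.31) = 73.31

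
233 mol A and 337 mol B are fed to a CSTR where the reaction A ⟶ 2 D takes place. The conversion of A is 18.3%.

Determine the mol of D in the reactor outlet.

85.3 mol

A reacted = 0.183 × 233 = 42.64 mol; ν_A = −1, so ξ = 42.64/1 = 42.64 mol.
Outlet amounts (n = n₀ + ν ξ):
  A: 233 − 1(42.64) = 190.4
  D: 0 + 2(42.64) = 85.28
  B: 337 (inert)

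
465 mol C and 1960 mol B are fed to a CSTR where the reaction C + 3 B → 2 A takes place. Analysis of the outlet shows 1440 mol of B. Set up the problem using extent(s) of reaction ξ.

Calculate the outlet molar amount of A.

For B: n = n₀ − 3ξ → 1440 = 1960 − 3ξ, giving ξ = 173.3 mol.
Outlet amounts (n = n₀ + ν ξ):
  C: 465 − 1(173.3) = 291.7
  B: 1960 − 3(173.3) = 1440
  A: 0 + 2(173.3) = 346.7

347 mol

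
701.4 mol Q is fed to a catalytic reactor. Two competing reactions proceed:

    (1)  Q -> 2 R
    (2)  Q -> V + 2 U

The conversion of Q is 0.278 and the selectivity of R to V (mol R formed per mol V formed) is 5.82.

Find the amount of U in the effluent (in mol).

99.7 mol

Conversion of Q: Q consumed = 0.278 × 701.4 = 195 mol = 1ξ₁ + 1ξ₂.
Selectivity: 2ξ₁ / (1ξ₂) = 5.82 → ξ₁ = 2.91 ξ₂.
Substitute: (1·2.91 + 1) ξ₂ = 195 → ξ₂ = 49.87 mol, ξ₁ = 145.1 mol.
Outlet amounts (n = n₀ + Σ ν·ξ):
  Q: 701.4 − 1(145.1) − 1(49.87) = 506.4
  R: 0 + 2(145.1) = 290.2
  V: 0 + 1(49.87) = 49.87
  U: 0 + 2(49.87) = 99.74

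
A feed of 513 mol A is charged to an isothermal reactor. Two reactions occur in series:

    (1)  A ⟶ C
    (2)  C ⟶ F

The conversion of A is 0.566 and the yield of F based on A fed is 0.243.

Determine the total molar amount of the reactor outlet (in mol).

513 mol

Conversion of A: A consumed = 1ξ₁ = 0.566 × 513 → ξ₁ = 290.4 mol.
Yield of F: 1ξ₂ / 513 = 0.243 → ξ₂ = 124.7 mol.
Outlet amounts (n = n₀ + Σ ν·ξ):
  A: 513 − 1(290.4) = 222.6
  C: 0 + 1(290.4) − 1(124.7) = 165.7
  F: 0 + 1(124.7) = 124.7
Total out = 222.6 + 165.7 + 124.7 = 513 mol.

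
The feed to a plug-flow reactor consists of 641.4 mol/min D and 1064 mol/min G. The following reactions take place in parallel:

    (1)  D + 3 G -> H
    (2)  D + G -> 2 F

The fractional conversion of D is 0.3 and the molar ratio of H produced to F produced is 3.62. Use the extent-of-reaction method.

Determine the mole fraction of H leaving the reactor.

Conversion of D: D consumed = 0.3 × 641.4 = 192.4 mol/min = 1ξ₁ + 1ξ₂.
Selectivity: 1ξ₁ / (2ξ₂) = 3.62 → ξ₁ = 7.24 ξ₂.
Substitute: (1·7.24 + 1) ξ₂ = 192.4 → ξ₂ = 23.35 mol/min, ξ₁ = 169.1 mol/min.
Outlet amounts (n = n₀ + Σ ν·ξ):
  D: 641.4 − 1(169.1) − 1(23.35) = 449
  G: 1064 − 3(169.1) − 1(23.35) = 533.4
  H: 0 + 1(169.1) = 169.1
  F: 0 + 2(23.35) = 46.7
Total out = 1198 mol/min; y_H = 169.1 / 1198 = 0.1411.

0.141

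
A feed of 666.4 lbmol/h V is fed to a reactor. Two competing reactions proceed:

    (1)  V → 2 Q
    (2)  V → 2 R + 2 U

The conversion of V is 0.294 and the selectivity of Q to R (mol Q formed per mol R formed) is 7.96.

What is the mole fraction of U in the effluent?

0.0483

Conversion of V: V consumed = 0.294 × 666.4 = 195.9 lbmol/h = 1ξ₁ + 1ξ₂.
Selectivity: 2ξ₁ / (2ξ₂) = 7.96 → ξ₁ = 7.96 ξ₂.
Substitute: (1·7.96 + 1) ξ₂ = 195.9 → ξ₂ = 21.87 lbmol/h, ξ₁ = 174.1 lbmol/h.
Outlet amounts (n = n₀ + Σ ν·ξ):
  V: 666.4 − 1(174.1) − 1(21.87) = 470.5
  Q: 0 + 2(174.1) = 348.1
  R: 0 + 2(21.87) = 43.73
  U: 0 + 2(21.87) = 43.73
Total out = 906.1 lbmol/h; y_U = 43.73 / 906.1 = 0.04827.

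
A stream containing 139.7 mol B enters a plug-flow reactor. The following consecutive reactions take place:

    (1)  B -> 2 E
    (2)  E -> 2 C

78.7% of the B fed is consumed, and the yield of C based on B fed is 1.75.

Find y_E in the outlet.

0.263

Conversion of B: B consumed = 1ξ₁ = 0.787 × 139.7 → ξ₁ = 109.9 mol.
Yield of C: 2ξ₂ / 139.7 = 1.75 → ξ₂ = 122.2 mol.
Outlet amounts (n = n₀ + Σ ν·ξ):
  B: 139.7 − 1(109.9) = 29.76
  E: 0 + 2(109.9) − 1(122.2) = 97.65
  C: 0 + 2(122.2) = 244.5
Total out = 371.9 mol; y_E = 97.65 / 371.9 = 0.2626.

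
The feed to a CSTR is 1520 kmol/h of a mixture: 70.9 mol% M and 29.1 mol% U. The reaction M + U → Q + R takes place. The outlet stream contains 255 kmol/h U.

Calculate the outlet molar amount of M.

890 kmol/h

For U: n = n₀ − 1ξ → 255 = 442.3 − 1ξ, giving ξ = 187.3 kmol/h.
Outlet amounts (n = n₀ + ν ξ):
  M: 1078 − 1(187.3) = 890.4
  U: 442.3 − 1(187.3) = 255
  Q: 0 + 1(187.3) = 187.3
  R: 0 + 1(187.3) = 187.3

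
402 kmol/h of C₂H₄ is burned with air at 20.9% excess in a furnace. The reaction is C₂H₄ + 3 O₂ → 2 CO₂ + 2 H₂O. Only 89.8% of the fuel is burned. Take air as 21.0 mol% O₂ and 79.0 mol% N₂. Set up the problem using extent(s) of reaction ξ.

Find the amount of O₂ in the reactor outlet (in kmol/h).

Stoichiometric O₂ = 3 × 402 = 1206 kmol/h; O₂ fed = 1206 × 1.209 = 1458 kmol/h.
N₂ fed = 1458 × 79/21 = 5485 kmol/h.
Fuel reacted = 0.898 × 402 → ξ = 361 kmol/h.
Outlet (n = n₀ + ν ξ):
  C₂H₄: 402 − 1(361) = 41
  O₂: 1458 − 3(361) = 375.1
  N₂: 5485 (inert)
  CO₂: 0 + 2(361) = 722
  H₂O: 0 + 2(361) = 722

375 kmol/h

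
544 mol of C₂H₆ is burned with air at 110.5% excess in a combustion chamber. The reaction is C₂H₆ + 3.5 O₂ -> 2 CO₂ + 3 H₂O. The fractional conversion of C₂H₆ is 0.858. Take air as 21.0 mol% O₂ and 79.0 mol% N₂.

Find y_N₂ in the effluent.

Stoichiometric O₂ = 3.5 × 544 = 1904 mol; O₂ fed = 1904 × 2.105 = 4008 mol.
N₂ fed = 4008 × 79/21 = 15080 mol.
Fuel reacted = 0.858 × 544 → ξ = 466.8 mol.
Outlet (n = n₀ + ν ξ):
  C₂H₆: 544 − 1(466.8) = 77.25
  O₂: 4008 − 3.5(466.8) = 2374
  N₂: 15080 (inert)
  CO₂: 0 + 2(466.8) = 933.5
  H₂O: 0 + 3(466.8) = 1400
Total out = 19860 mol; y_N₂ = 15080 / 19860 = 0.7591.

0.759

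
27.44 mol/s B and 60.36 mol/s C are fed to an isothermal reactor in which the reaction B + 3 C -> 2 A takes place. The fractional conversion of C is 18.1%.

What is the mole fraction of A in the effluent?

0.0905

C reacted = 0.181 × 60.36 = 10.93 mol/s; ν_C = −3, so ξ = 10.93/3 = 3.642 mol/s.
Outlet amounts (n = n₀ + ν ξ):
  B: 27.44 − 1(3.642) = 23.8
  C: 60.36 − 3(3.642) = 49.43
  A: 0 + 2(3.642) = 7.283
Total out = 80.52 mol/s; y_A = 7.283 / 80.52 = 0.09046.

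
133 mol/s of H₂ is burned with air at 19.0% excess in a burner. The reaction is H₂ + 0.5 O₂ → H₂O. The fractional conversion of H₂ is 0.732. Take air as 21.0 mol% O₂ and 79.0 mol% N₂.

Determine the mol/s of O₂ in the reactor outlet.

30.5 mol/s

Stoichiometric O₂ = 0.5 × 133 = 66.5 mol/s; O₂ fed = 66.5 × 1.190 = 79.13 mol/s.
N₂ fed = 79.13 × 79/21 = 297.7 mol/s.
Fuel reacted = 0.732 × 133 → ξ = 97.36 mol/s.
Outlet (n = n₀ + ν ξ):
  H₂: 133 − 1(97.36) = 35.64
  O₂: 79.13 − 0.5(97.36) = 30.46
  N₂: 297.7 (inert)
  H₂O: 0 + 1(97.36) = 97.36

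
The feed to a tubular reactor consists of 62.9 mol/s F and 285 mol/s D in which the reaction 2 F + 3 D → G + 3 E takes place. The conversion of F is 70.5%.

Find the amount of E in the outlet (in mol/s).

F reacted = 0.705 × 62.9 = 44.34 mol/s; ν_F = −2, so ξ = 44.34/2 = 22.17 mol/s.
Outlet amounts (n = n₀ + ν ξ):
  F: 62.9 − 2(22.17) = 18.56
  D: 285 − 3(22.17) = 218.5
  G: 0 + 1(22.17) = 22.17
  E: 0 + 3(22.17) = 66.52

66.5 mol/s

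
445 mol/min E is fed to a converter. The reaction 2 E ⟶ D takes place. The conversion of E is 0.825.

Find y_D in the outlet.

0.702

E reacted = 0.825 × 445 = 367.1 mol/min; ν_E = −2, so ξ = 367.1/2 = 183.6 mol/min.
Outlet amounts (n = n₀ + ν ξ):
  E: 445 − 2(183.6) = 77.88
  D: 0 + 1(183.6) = 183.6
Total out = 261.4 mol/min; y_D = 183.6 / 261.4 = 0.7021.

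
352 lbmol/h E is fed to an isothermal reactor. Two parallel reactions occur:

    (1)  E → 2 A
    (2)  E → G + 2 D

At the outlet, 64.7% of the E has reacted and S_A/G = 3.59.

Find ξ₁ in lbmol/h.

ξ₁ = 146 lbmol/h

Conversion of E: E consumed = 0.647 × 352 = 227.7 lbmol/h = 1ξ₁ + 1ξ₂.
Selectivity: 2ξ₁ / (1ξ₂) = 3.59 → ξ₁ = 1.795 ξ₂.
Substitute: (1·1.795 + 1) ξ₂ = 227.7 → ξ₂ = 81.48 lbmol/h, ξ₁ = 146.3 lbmol/h.
Outlet amounts (n = n₀ + Σ ν·ξ):
  E: 352 − 1(146.3) − 1(81.48) = 124.3
  A: 0 + 2(146.3) = 292.5
  G: 0 + 1(81.48) = 81.48
  D: 0 + 2(81.48) = 163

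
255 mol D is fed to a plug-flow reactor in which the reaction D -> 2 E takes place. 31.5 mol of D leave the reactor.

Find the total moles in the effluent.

For D: n = n₀ − 1ξ → 31.5 = 255 − 1ξ, giving ξ = 223.5 mol.
Outlet amounts (n = n₀ + ν ξ):
  D: 255 − 1(223.5) = 31.5
  E: 0 + 2(223.5) = 447
Total out = 31.5 + 447 = 478.5 mol.

478 mol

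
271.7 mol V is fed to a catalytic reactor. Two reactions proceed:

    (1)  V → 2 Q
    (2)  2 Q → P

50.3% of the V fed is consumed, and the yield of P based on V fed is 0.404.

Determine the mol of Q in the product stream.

53.8 mol

Conversion of V: V consumed = 1ξ₁ = 0.503 × 271.7 → ξ₁ = 136.7 mol.
Yield of P: 1ξ₂ / 271.7 = 0.404 → ξ₂ = 109.8 mol.
Outlet amounts (n = n₀ + Σ ν·ξ):
  V: 271.7 − 1(136.7) = 135
  Q: 0 + 2(136.7) − 2(109.8) = 53.8
  P: 0 + 1(109.8) = 109.8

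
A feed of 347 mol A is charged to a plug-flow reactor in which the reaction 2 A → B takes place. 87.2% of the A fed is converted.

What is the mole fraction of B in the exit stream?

0.773

A reacted = 0.872 × 347 = 302.6 mol; ν_A = −2, so ξ = 302.6/2 = 151.3 mol.
Outlet amounts (n = n₀ + ν ξ):
  A: 347 − 2(151.3) = 44.42
  B: 0 + 1(151.3) = 151.3
Total out = 195.7 mol; y_B = 151.3 / 195.7 = 0.773.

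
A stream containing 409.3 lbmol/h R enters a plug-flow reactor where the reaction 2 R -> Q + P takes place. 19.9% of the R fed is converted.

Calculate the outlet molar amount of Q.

40.7 lbmol/h

R reacted = 0.199 × 409.3 = 81.45 lbmol/h; ν_R = −2, so ξ = 81.45/2 = 40.73 lbmol/h.
Outlet amounts (n = n₀ + ν ξ):
  R: 409.3 − 2(40.73) = 327.8
  Q: 0 + 1(40.73) = 40.73
  P: 0 + 1(40.73) = 40.73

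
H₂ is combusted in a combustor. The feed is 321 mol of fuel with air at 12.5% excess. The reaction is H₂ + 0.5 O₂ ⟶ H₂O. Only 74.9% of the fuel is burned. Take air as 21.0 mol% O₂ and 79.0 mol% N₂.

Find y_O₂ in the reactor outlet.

Stoichiometric O₂ = 0.5 × 321 = 160.5 mol; O₂ fed = 160.5 × 1.125 = 180.6 mol.
N₂ fed = 180.6 × 79/21 = 679.3 mol.
Fuel reacted = 0.749 × 321 → ξ = 240.4 mol.
Outlet (n = n₀ + ν ξ):
  H₂: 321 − 1(240.4) = 80.57
  O₂: 180.6 − 0.5(240.4) = 60.35
  N₂: 679.3 (inert)
  H₂O: 0 + 1(240.4) = 240.4
Total out = 1061 mol; y_O₂ = 60.35 / 1061 = 0.0569.

0.0569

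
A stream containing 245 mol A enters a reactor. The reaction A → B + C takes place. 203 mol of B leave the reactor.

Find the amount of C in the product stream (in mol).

203 mol

For B: n = n₀ + 1ξ → 203 = 0 + 1ξ, giving ξ = 203 mol.
Outlet amounts (n = n₀ + ν ξ):
  A: 245 − 1(203) = 42
  B: 0 + 1(203) = 203
  C: 0 + 1(203) = 203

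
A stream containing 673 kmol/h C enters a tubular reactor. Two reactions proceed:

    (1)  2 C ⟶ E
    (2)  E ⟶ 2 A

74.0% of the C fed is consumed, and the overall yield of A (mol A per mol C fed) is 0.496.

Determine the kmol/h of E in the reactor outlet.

Conversion of C: C consumed = 2ξ₁ = 0.74 × 673 → ξ₁ = 249 kmol/h.
Yield of A: 2ξ₂ / 673 = 0.496 → ξ₂ = 166.9 kmol/h.
Outlet amounts (n = n₀ + Σ ν·ξ):
  C: 673 − 2(249) = 175
  E: 0 + 1(249) − 1(166.9) = 82.11
  A: 0 + 2(166.9) = 333.8

82.1 kmol/h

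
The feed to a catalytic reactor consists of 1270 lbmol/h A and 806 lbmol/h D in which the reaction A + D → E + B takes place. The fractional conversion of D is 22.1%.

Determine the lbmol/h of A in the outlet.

1090 lbmol/h

D reacted = 0.221 × 806 = 178.1 lbmol/h; ν_D = −1, so ξ = 178.1/1 = 178.1 lbmol/h.
Outlet amounts (n = n₀ + ν ξ):
  A: 1270 − 1(178.1) = 1092
  D: 806 − 1(178.1) = 627.9
  E: 0 + 1(178.1) = 178.1
  B: 0 + 1(178.1) = 178.1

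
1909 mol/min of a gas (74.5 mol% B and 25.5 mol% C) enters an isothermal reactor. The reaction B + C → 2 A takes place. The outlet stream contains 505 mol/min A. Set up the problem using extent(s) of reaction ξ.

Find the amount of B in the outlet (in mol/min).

For A: n = n₀ + 2ξ → 505 = 0 + 2ξ, giving ξ = 252.5 mol/min.
Outlet amounts (n = n₀ + ν ξ):
  B: 1422 − 1(252.5) = 1170
  C: 486.8 − 1(252.5) = 234.3
  A: 0 + 2(252.5) = 505

1170 mol/min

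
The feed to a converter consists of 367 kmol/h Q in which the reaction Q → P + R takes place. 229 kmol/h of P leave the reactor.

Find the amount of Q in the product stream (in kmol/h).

138 kmol/h

For P: n = n₀ + 1ξ → 229 = 0 + 1ξ, giving ξ = 229 kmol/h.
Outlet amounts (n = n₀ + ν ξ):
  Q: 367 − 1(229) = 138
  P: 0 + 1(229) = 229
  R: 0 + 1(229) = 229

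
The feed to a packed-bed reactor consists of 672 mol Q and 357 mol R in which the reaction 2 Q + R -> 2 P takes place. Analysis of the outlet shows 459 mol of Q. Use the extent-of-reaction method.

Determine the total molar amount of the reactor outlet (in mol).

For Q: n = n₀ − 2ξ → 459 = 672 − 2ξ, giving ξ = 106.5 mol.
Outlet amounts (n = n₀ + ν ξ):
  Q: 672 − 2(106.5) = 459
  R: 357 − 1(106.5) = 250.5
  P: 0 + 2(106.5) = 213
Total out = 459 + 250.5 + 213 = 922.5 mol.

922 mol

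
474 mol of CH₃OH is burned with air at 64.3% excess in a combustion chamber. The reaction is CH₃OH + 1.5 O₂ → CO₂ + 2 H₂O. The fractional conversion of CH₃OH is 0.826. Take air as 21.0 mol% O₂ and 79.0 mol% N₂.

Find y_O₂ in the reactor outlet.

Stoichiometric O₂ = 1.5 × 474 = 711 mol; O₂ fed = 711 × 1.643 = 1168 mol.
N₂ fed = 1168 × 79/21 = 4395 mol.
Fuel reacted = 0.826 × 474 → ξ = 391.5 mol.
Outlet (n = n₀ + ν ξ):
  CH₃OH: 474 − 1(391.5) = 82.48
  O₂: 1168 − 1.5(391.5) = 580.9
  N₂: 4395 (inert)
  CO₂: 0 + 1(391.5) = 391.5
  H₂O: 0 + 2(391.5) = 783
Total out = 6232 mol; y_O₂ = 580.9 / 6232 = 0.0932.

0.0932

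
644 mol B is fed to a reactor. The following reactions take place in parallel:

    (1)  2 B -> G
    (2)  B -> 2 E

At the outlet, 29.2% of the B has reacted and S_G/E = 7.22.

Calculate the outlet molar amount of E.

12.6 mol

Conversion of B: B consumed = 0.292 × 644 = 188 mol = 2ξ₁ + 1ξ₂.
Selectivity: 1ξ₁ / (2ξ₂) = 7.22 → ξ₁ = 14.44 ξ₂.
Substitute: (2·14.44 + 1) ξ₂ = 188 → ξ₂ = 6.293 mol, ξ₁ = 90.88 mol.
Outlet amounts (n = n₀ + Σ ν·ξ):
  B: 644 − 2(90.88) − 1(6.293) = 456
  G: 0 + 1(90.88) = 90.88
  E: 0 + 2(6.293) = 12.59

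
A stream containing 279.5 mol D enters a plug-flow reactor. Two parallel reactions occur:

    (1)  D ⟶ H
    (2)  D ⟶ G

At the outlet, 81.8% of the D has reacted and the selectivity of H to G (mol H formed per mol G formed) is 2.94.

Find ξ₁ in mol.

ξ₁ = 171 mol

Conversion of D: D consumed = 0.818 × 279.5 = 228.6 mol = 1ξ₁ + 1ξ₂.
Selectivity: 1ξ₁ / (1ξ₂) = 2.94 → ξ₁ = 2.94 ξ₂.
Substitute: (1·2.94 + 1) ξ₂ = 228.6 → ξ₂ = 58.03 mol, ξ₁ = 170.6 mol.
Outlet amounts (n = n₀ + Σ ν·ξ):
  D: 279.5 − 1(170.6) − 1(58.03) = 50.87
  H: 0 + 1(170.6) = 170.6
  G: 0 + 1(58.03) = 58.03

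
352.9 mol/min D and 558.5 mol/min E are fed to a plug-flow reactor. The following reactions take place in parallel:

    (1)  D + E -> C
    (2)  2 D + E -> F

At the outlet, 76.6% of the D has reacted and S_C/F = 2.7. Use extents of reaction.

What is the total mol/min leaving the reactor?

Conversion of D: D consumed = 0.766 × 352.9 = 270.3 mol/min = 1ξ₁ + 2ξ₂.
Selectivity: 1ξ₁ / (1ξ₂) = 2.7 → ξ₁ = 2.7 ξ₂.
Substitute: (1·2.7 + 2) ξ₂ = 270.3 → ξ₂ = 57.52 mol/min, ξ₁ = 155.3 mol/min.
Outlet amounts (n = n₀ + Σ ν·ξ):
  D: 352.9 − 1(155.3) − 2(57.52) = 82.58
  E: 558.5 − 1(155.3) − 1(57.52) = 345.7
  C: 0 + 1(155.3) = 155.3
  F: 0 + 1(57.52) = 57.52
Total out = 82.58 + 345.7 + 155.3 + 57.52 = 641.1 mol/min.

641 mol/min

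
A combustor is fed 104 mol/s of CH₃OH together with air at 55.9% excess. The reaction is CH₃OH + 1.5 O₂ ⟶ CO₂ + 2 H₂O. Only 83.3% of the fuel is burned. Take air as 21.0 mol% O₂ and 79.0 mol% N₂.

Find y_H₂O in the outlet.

0.133

Stoichiometric O₂ = 1.5 × 104 = 156 mol/s; O₂ fed = 156 × 1.559 = 243.2 mol/s.
N₂ fed = 243.2 × 79/21 = 914.9 mol/s.
Fuel reacted = 0.833 × 104 → ξ = 86.63 mol/s.
Outlet (n = n₀ + ν ξ):
  CH₃OH: 104 − 1(86.63) = 17.37
  O₂: 243.2 − 1.5(86.63) = 113.3
  N₂: 914.9 (inert)
  CO₂: 0 + 1(86.63) = 86.63
  H₂O: 0 + 2(86.63) = 173.3
Total out = 1305 mol/s; y_H₂O = 173.3 / 1305 = 0.1327.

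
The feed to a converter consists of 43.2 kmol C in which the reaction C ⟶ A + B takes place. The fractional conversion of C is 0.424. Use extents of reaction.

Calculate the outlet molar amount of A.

18.3 kmol

C reacted = 0.424 × 43.2 = 18.32 kmol; ν_C = −1, so ξ = 18.32/1 = 18.32 kmol.
Outlet amounts (n = n₀ + ν ξ):
  C: 43.2 − 1(18.32) = 24.88
  A: 0 + 1(18.32) = 18.32
  B: 0 + 1(18.32) = 18.32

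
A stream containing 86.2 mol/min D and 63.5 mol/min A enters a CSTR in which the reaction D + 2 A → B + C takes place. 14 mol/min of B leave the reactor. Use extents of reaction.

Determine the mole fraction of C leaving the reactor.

0.103

For B: n = n₀ + 1ξ → 14 = 0 + 1ξ, giving ξ = 14 mol/min.
Outlet amounts (n = n₀ + ν ξ):
  D: 86.2 − 1(14) = 72.2
  A: 63.5 − 2(14) = 35.5
  B: 0 + 1(14) = 14
  C: 0 + 1(14) = 14
Total out = 135.7 mol/min; y_C = 14 / 135.7 = 0.1032.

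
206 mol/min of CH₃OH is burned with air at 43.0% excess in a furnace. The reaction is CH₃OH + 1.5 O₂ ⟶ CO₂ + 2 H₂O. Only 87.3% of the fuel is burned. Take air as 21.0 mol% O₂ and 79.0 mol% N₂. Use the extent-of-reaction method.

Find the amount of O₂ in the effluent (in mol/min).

172 mol/min

Stoichiometric O₂ = 1.5 × 206 = 309 mol/min; O₂ fed = 309 × 1.430 = 441.9 mol/min.
N₂ fed = 441.9 × 79/21 = 1662 mol/min.
Fuel reacted = 0.873 × 206 → ξ = 179.8 mol/min.
Outlet (n = n₀ + ν ξ):
  CH₃OH: 206 − 1(179.8) = 26.16
  O₂: 441.9 − 1.5(179.8) = 172.1
  N₂: 1662 (inert)
  CO₂: 0 + 1(179.8) = 179.8
  H₂O: 0 + 2(179.8) = 359.7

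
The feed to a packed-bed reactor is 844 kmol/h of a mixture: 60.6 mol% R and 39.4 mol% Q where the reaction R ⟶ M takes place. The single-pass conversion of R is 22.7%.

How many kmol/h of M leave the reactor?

R reacted = 0.227 × 511.5 = 116.1 kmol/h; ν_R = −1, so ξ = 116.1/1 = 116.1 kmol/h.
Outlet amounts (n = n₀ + ν ξ):
  R: 511.5 − 1(116.1) = 395.4
  M: 0 + 1(116.1) = 116.1
  Q: 332.5 (inert)

116 kmol/h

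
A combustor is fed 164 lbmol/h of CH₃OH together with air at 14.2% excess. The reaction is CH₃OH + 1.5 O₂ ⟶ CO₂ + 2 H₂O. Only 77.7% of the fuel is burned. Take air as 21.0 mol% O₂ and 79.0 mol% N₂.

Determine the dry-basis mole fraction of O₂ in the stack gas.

0.0685

Stoichiometric O₂ = 1.5 × 164 = 246 lbmol/h; O₂ fed = 246 × 1.142 = 280.9 lbmol/h.
N₂ fed = 280.9 × 79/21 = 1057 lbmol/h.
Fuel reacted = 0.777 × 164 → ξ = 127.4 lbmol/h.
Outlet (n = n₀ + ν ξ):
  CH₃OH: 164 − 1(127.4) = 36.57
  O₂: 280.9 − 1.5(127.4) = 89.79
  N₂: 1057 (inert)
  CO₂: 0 + 1(127.4) = 127.4
  H₂O: 0 + 2(127.4) = 254.9
Dry total = 1311 lbmol/h; y_O₂ (dry) = 89.79 / 1311 = 0.06851.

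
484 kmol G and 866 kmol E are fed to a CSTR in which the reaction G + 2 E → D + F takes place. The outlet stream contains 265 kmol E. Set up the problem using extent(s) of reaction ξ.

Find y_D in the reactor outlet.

For E: n = n₀ − 2ξ → 265 = 866 − 2ξ, giving ξ = 300.5 kmol.
Outlet amounts (n = n₀ + ν ξ):
  G: 484 − 1(300.5) = 183.5
  E: 866 − 2(300.5) = 265
  D: 0 + 1(300.5) = 300.5
  F: 0 + 1(300.5) = 300.5
Total out = 1050 kmol; y_D = 300.5 / 1050 = 0.2863.

0.286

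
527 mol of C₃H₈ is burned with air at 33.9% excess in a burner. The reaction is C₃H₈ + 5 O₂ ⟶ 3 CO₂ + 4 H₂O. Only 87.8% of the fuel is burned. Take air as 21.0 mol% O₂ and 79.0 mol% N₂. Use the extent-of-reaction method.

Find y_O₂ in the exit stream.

Stoichiometric O₂ = 5 × 527 = 2635 mol; O₂ fed = 2635 × 1.339 = 3528 mol.
N₂ fed = 3528 × 79/21 = 13270 mol.
Fuel reacted = 0.878 × 527 → ξ = 462.7 mol.
Outlet (n = n₀ + ν ξ):
  C₃H₈: 527 − 1(462.7) = 64.29
  O₂: 3528 − 5(462.7) = 1215
  N₂: 13270 (inert)
  CO₂: 0 + 3(462.7) = 1388
  H₂O: 0 + 4(462.7) = 1851
Total out = 17790 mol; y_O₂ = 1215 / 17790 = 0.06828.

0.0683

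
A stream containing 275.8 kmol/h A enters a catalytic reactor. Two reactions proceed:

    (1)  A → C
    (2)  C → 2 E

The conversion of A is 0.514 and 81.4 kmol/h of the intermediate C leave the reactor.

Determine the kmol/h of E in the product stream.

Conversion of A: A consumed = 1ξ₁ = 0.514 × 275.8 → ξ₁ = 141.8 kmol/h.
C balance: n_C = 0 + 1ξ₁ − 1ξ₂ = 81.4 → ξ₂ = (1·141.8 − 81.4)/1 = 60.36 kmol/h.
Outlet amounts (n = n₀ + Σ ν·ξ):
  A: 275.8 − 1(141.8) = 134
  C: 0 + 1(141.8) − 1(60.36) = 81.4
  E: 0 + 2(60.36) = 120.7

121 kmol/h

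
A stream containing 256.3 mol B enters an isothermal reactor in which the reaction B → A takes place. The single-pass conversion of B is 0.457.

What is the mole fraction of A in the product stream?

0.457

B reacted = 0.457 × 256.3 = 117.1 mol; ν_B = −1, so ξ = 117.1/1 = 117.1 mol.
Outlet amounts (n = n₀ + ν ξ):
  B: 256.3 − 1(117.1) = 139.2
  A: 0 + 1(117.1) = 117.1
Total out = 256.3 mol; y_A = 117.1 / 256.3 = 0.457.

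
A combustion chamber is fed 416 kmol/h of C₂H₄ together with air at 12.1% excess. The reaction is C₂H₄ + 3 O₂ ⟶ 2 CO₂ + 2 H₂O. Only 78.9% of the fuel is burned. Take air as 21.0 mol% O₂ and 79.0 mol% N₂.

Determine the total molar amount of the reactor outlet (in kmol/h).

Stoichiometric O₂ = 3 × 416 = 1248 kmol/h; O₂ fed = 1248 × 1.121 = 1399 kmol/h.
N₂ fed = 1399 × 79/21 = 5263 kmol/h.
Fuel reacted = 0.789 × 416 → ξ = 328.2 kmol/h.
Outlet (n = n₀ + ν ξ):
  C₂H₄: 416 − 1(328.2) = 87.78
  O₂: 1399 − 3(328.2) = 414.3
  N₂: 5263 (inert)
  CO₂: 0 + 2(328.2) = 656.4
  H₂O: 0 + 2(328.2) = 656.4
Total out = 87.78 + 414.3 + 5263 + 656.4 + 656.4 = 7078 kmol/h.

7080 kmol/h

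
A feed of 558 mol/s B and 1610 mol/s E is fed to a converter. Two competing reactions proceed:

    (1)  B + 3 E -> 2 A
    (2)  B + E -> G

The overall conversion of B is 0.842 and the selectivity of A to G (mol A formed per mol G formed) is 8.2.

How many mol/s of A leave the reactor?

755 mol/s

Conversion of B: B consumed = 0.842 × 558 = 469.8 mol/s = 1ξ₁ + 1ξ₂.
Selectivity: 2ξ₁ / (1ξ₂) = 8.2 → ξ₁ = 4.1 ξ₂.
Substitute: (1·4.1 + 1) ξ₂ = 469.8 → ξ₂ = 92.12 mol/s, ξ₁ = 377.7 mol/s.
Outlet amounts (n = n₀ + Σ ν·ξ):
  B: 558 − 1(377.7) − 1(92.12) = 88.16
  E: 1610 − 3(377.7) − 1(92.12) = 384.7
  A: 0 + 2(377.7) = 755.4
  G: 0 + 1(92.12) = 92.12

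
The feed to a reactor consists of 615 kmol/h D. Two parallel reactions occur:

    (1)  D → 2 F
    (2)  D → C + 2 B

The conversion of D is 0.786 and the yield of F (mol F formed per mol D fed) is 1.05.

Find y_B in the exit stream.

Yield of F: 2ξ₁ / 615 = 1.05 → ξ₁ = 322.9 kmol/h.
Conversion of D: 1ξ₁ + 1ξ₂ = 0.786 × 615 = 483.4 → ξ₂ = 160.5 kmol/h.
Outlet amounts (n = n₀ + Σ ν·ξ):
  D: 615 − 1(322.9) − 1(160.5) = 131.6
  F: 0 + 2(322.9) = 645.8
  C: 0 + 1(160.5) = 160.5
  B: 0 + 2(160.5) = 321
Total out = 1259 kmol/h; y_B = 321 / 1259 = 0.255.

0.255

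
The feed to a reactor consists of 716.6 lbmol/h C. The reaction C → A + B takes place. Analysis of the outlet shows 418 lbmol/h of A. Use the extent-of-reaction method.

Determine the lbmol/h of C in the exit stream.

For A: n = n₀ + 1ξ → 418 = 0 + 1ξ, giving ξ = 418 lbmol/h.
Outlet amounts (n = n₀ + ν ξ):
  C: 716.6 − 1(418) = 298.6
  A: 0 + 1(418) = 418
  B: 0 + 1(418) = 418

299 lbmol/h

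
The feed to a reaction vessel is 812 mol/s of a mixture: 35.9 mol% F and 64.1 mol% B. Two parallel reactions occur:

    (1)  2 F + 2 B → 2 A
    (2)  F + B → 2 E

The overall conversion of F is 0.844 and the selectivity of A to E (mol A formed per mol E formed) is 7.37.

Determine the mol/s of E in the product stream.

Conversion of F: F consumed = 0.844 × 291.5 = 246 mol/s = 2ξ₁ + 1ξ₂.
Selectivity: 2ξ₁ / (2ξ₂) = 7.37 → ξ₁ = 7.37 ξ₂.
Substitute: (2·7.37 + 1) ξ₂ = 246 → ξ₂ = 15.63 mol/s, ξ₁ = 115.2 mol/s.
Outlet amounts (n = n₀ + Σ ν·ξ):
  F: 291.5 − 2(115.2) − 1(15.63) = 45.48
  B: 520.5 − 2(115.2) − 1(15.63) = 274.5
  A: 0 + 2(115.2) = 230.4
  E: 0 + 2(15.63) = 31.26

31.3 mol/s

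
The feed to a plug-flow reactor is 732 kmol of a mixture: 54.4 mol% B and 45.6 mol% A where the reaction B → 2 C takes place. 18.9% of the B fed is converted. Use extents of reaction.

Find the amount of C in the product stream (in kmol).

B reacted = 0.189 × 398.2 = 75.26 kmol; ν_B = −1, so ξ = 75.26/1 = 75.26 kmol.
Outlet amounts (n = n₀ + ν ξ):
  B: 398.2 − 1(75.26) = 322.9
  C: 0 + 2(75.26) = 150.5
  A: 333.8 (inert)

151 kmol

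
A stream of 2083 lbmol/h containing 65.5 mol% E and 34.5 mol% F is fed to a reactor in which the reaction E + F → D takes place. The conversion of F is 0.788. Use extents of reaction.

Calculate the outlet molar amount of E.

F reacted = 0.788 × 718.6 = 566.3 lbmol/h; ν_F = −1, so ξ = 566.3/1 = 566.3 lbmol/h.
Outlet amounts (n = n₀ + ν ξ):
  E: 1364 − 1(566.3) = 798.1
  F: 718.6 − 1(566.3) = 152.4
  D: 0 + 1(566.3) = 566.3

798 lbmol/h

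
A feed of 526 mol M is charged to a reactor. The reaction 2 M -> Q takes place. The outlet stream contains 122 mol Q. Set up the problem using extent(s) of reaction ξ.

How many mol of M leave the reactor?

282 mol

For Q: n = n₀ + 1ξ → 122 = 0 + 1ξ, giving ξ = 122 mol.
Outlet amounts (n = n₀ + ν ξ):
  M: 526 − 2(122) = 282
  Q: 0 + 1(122) = 122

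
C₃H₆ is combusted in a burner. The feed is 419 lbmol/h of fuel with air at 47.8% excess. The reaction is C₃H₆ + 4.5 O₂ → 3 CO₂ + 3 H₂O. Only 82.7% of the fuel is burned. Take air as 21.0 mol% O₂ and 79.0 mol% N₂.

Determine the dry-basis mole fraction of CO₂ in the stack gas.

Stoichiometric O₂ = 4.5 × 419 = 1886 lbmol/h; O₂ fed = 1886 × 1.478 = 2787 lbmol/h.
N₂ fed = 2787 × 79/21 = 10480 lbmol/h.
Fuel reacted = 0.827 × 419 → ξ = 346.5 lbmol/h.
Outlet (n = n₀ + ν ξ):
  C₃H₆: 419 − 1(346.5) = 72.49
  O₂: 2787 − 4.5(346.5) = 1227
  N₂: 10480 (inert)
  CO₂: 0 + 3(346.5) = 1040
  H₂O: 0 + 3(346.5) = 1040
Dry total = 12820 lbmol/h; y_CO₂ (dry) = 1040 / 12820 = 0.08107.

0.0811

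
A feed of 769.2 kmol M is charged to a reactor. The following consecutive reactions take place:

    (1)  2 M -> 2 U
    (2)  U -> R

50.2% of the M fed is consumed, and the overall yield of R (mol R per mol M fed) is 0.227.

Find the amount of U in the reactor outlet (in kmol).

Conversion of M: M consumed = 2ξ₁ = 0.502 × 769.2 → ξ₁ = 193.1 kmol.
Yield of R: 1ξ₂ / 769.2 = 0.227 → ξ₂ = 174.6 kmol.
Outlet amounts (n = n₀ + Σ ν·ξ):
  M: 769.2 − 2(193.1) = 383.1
  U: 0 + 2(193.1) − 1(174.6) = 211.5
  R: 0 + 1(174.6) = 174.6

212 kmol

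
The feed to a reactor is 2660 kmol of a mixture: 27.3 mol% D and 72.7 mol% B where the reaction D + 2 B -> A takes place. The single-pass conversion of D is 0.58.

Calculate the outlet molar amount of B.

1090 kmol

D reacted = 0.58 × 726.2 = 421.2 kmol; ν_D = −1, so ξ = 421.2/1 = 421.2 kmol.
Outlet amounts (n = n₀ + ν ξ):
  D: 726.2 − 1(421.2) = 305
  B: 1934 − 2(421.2) = 1091
  A: 0 + 1(421.2) = 421.2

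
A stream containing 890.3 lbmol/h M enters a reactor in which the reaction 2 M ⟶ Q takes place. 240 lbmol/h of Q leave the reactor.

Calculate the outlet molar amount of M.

410 lbmol/h

For Q: n = n₀ + 1ξ → 240 = 0 + 1ξ, giving ξ = 240 lbmol/h.
Outlet amounts (n = n₀ + ν ξ):
  M: 890.3 − 2(240) = 410.3
  Q: 0 + 1(240) = 240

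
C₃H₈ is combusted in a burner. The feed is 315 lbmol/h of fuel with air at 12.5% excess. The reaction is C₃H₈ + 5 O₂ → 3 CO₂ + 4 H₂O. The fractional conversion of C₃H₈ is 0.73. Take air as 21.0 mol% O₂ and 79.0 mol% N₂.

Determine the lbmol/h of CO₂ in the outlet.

690 lbmol/h

Stoichiometric O₂ = 5 × 315 = 1575 lbmol/h; O₂ fed = 1575 × 1.125 = 1772 lbmol/h.
N₂ fed = 1772 × 79/21 = 6666 lbmol/h.
Fuel reacted = 0.73 × 315 → ξ = 229.9 lbmol/h.
Outlet (n = n₀ + ν ξ):
  C₃H₈: 315 − 1(229.9) = 85.05
  O₂: 1772 − 5(229.9) = 622.1
  N₂: 6666 (inert)
  CO₂: 0 + 3(229.9) = 689.8
  H₂O: 0 + 4(229.9) = 919.8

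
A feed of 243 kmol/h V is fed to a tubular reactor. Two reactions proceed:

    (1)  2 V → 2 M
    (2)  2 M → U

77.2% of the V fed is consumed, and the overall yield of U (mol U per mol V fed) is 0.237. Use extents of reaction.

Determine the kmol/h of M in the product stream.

Conversion of V: V consumed = 2ξ₁ = 0.772 × 243 → ξ₁ = 93.8 kmol/h.
Yield of U: 1ξ₂ / 243 = 0.237 → ξ₂ = 57.59 kmol/h.
Outlet amounts (n = n₀ + Σ ν·ξ):
  V: 243 − 2(93.8) = 55.4
  M: 0 + 2(93.8) − 2(57.59) = 72.41
  U: 0 + 1(57.59) = 57.59

72.4 kmol/h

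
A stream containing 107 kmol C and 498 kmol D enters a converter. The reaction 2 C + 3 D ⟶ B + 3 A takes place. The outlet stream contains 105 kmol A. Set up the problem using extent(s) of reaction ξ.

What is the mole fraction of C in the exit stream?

For A: n = n₀ + 3ξ → 105 = 0 + 3ξ, giving ξ = 35 kmol.
Outlet amounts (n = n₀ + ν ξ):
  C: 107 − 2(35) = 37
  D: 498 − 3(35) = 393
  B: 0 + 1(35) = 35
  A: 0 + 3(35) = 105
Total out = 570 kmol; y_C = 37 / 570 = 0.06491.

0.0649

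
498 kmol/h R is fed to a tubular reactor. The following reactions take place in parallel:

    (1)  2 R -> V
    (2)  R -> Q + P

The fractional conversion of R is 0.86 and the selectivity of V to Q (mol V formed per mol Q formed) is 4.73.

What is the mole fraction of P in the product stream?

0.119

Conversion of R: R consumed = 0.86 × 498 = 428.3 kmol/h = 2ξ₁ + 1ξ₂.
Selectivity: 1ξ₁ / (1ξ₂) = 4.73 → ξ₁ = 4.73 ξ₂.
Substitute: (2·4.73 + 1) ξ₂ = 428.3 → ξ₂ = 40.94 kmol/h, ξ₁ = 193.7 kmol/h.
Outlet amounts (n = n₀ + Σ ν·ξ):
  R: 498 − 2(193.7) − 1(40.94) = 69.72
  V: 0 + 1(193.7) = 193.7
  Q: 0 + 1(40.94) = 40.94
  P: 0 + 1(40.94) = 40.94
Total out = 345.3 kmol/h; y_P = 40.94 / 345.3 = 0.1186.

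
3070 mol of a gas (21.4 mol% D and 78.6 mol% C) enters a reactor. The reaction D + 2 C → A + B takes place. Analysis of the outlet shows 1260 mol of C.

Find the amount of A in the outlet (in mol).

For C: n = n₀ − 2ξ → 1260 = 2413 − 2ξ, giving ξ = 576.5 mol.
Outlet amounts (n = n₀ + ν ξ):
  D: 657 − 1(576.5) = 80.47
  C: 2413 − 2(576.5) = 1260
  A: 0 + 1(576.5) = 576.5
  B: 0 + 1(576.5) = 576.5

577 mol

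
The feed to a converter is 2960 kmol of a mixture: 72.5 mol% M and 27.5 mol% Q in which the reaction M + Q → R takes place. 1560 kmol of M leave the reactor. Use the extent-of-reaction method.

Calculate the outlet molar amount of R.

For M: n = n₀ − 1ξ → 1560 = 2146 − 1ξ, giving ξ = 586 kmol.
Outlet amounts (n = n₀ + ν ξ):
  M: 2146 − 1(586) = 1560
  Q: 814 − 1(586) = 228
  R: 0 + 1(586) = 586

586 kmol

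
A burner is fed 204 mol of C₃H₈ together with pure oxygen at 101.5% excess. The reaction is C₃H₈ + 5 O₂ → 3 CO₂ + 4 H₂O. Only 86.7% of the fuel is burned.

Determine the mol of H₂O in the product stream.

Stoichiometric O₂ = 5 × 204 = 1020 mol; O₂ fed = 1020 × 2.015 = 2055 mol.
Fuel reacted = 0.867 × 204 → ξ = 176.9 mol.
Outlet (n = n₀ + ν ξ):
  C₃H₈: 204 − 1(176.9) = 27.13
  O₂: 2055 − 5(176.9) = 1171
  CO₂: 0 + 3(176.9) = 530.6
  H₂O: 0 + 4(176.9) = 707.5

707 mol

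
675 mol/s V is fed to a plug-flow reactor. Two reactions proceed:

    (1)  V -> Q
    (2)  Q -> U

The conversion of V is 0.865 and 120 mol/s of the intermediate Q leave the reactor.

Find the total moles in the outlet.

675 mol/s

Conversion of V: V consumed = 1ξ₁ = 0.865 × 675 → ξ₁ = 583.9 mol/s.
Q balance: n_Q = 0 + 1ξ₁ − 1ξ₂ = 120 → ξ₂ = (1·583.9 − 120)/1 = 463.9 mol/s.
Outlet amounts (n = n₀ + Σ ν·ξ):
  V: 675 − 1(583.9) = 91.12
  Q: 0 + 1(583.9) − 1(463.9) = 120
  U: 0 + 1(463.9) = 463.9
Total out = 91.12 + 120 + 463.9 = 675 mol/s.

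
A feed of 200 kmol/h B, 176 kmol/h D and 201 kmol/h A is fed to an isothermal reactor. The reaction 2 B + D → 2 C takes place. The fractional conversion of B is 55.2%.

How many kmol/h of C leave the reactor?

110 kmol/h

B reacted = 0.552 × 200 = 110.4 kmol/h; ν_B = −2, so ξ = 110.4/2 = 55.2 kmol/h.
Outlet amounts (n = n₀ + ν ξ):
  B: 200 − 2(55.2) = 89.6
  D: 176 − 1(55.2) = 120.8
  C: 0 + 2(55.2) = 110.4
  A: 201 (inert)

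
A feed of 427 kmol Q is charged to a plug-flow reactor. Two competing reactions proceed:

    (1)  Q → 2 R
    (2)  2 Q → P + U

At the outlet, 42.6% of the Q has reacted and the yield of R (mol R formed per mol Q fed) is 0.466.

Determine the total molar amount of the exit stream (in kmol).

Yield of R: 2ξ₁ / 427 = 0.466 → ξ₁ = 99.49 kmol.
Conversion of Q: 1ξ₁ + 2ξ₂ = 0.426 × 427 = 181.9 → ξ₂ = 41.21 kmol.
Outlet amounts (n = n₀ + Σ ν·ξ):
  Q: 427 − 1(99.49) − 2(41.21) = 245.1
  R: 0 + 2(99.49) = 199
  P: 0 + 1(41.21) = 41.21
  U: 0 + 1(41.21) = 41.21
Total out = 245.1 + 199 + 41.21 + 41.21 = 526.5 kmol.

526 kmol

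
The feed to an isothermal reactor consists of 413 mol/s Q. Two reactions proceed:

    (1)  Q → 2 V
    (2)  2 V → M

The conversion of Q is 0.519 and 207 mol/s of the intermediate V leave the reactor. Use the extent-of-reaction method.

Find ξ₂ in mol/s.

ξ₂ = 111 mol/s

Conversion of Q: Q consumed = 1ξ₁ = 0.519 × 413 → ξ₁ = 214.3 mol/s.
V balance: n_V = 0 + 2ξ₁ − 2ξ₂ = 207 → ξ₂ = (2·214.3 − 207)/2 = 110.8 mol/s.
Outlet amounts (n = n₀ + Σ ν·ξ):
  Q: 413 − 1(214.3) = 198.7
  V: 0 + 2(214.3) − 2(110.8) = 207
  M: 0 + 1(110.8) = 110.8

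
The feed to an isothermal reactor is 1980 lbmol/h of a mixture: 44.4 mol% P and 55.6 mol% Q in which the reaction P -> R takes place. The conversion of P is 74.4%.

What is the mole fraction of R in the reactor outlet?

P reacted = 0.744 × 879.1 = 654.1 lbmol/h; ν_P = −1, so ξ = 654.1/1 = 654.1 lbmol/h.
Outlet amounts (n = n₀ + ν ξ):
  P: 879.1 − 1(654.1) = 225.1
  R: 0 + 1(654.1) = 654.1
  Q: 1101 (inert)
Total out = 1980 lbmol/h; y_R = 654.1 / 1980 = 0.3303.

0.33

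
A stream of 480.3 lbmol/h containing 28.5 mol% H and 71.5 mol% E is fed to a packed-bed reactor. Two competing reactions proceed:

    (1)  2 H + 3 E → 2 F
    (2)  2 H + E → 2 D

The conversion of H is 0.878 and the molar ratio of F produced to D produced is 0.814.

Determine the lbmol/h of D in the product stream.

Conversion of H: H consumed = 0.878 × 136.9 = 120.2 lbmol/h = 2ξ₁ + 2ξ₂.
Selectivity: 2ξ₁ / (2ξ₂) = 0.814 → ξ₁ = 0.814 ξ₂.
Substitute: (2·0.814 + 2) ξ₂ = 120.2 → ξ₂ = 33.13 lbmol/h, ξ₁ = 26.97 lbmol/h.
Outlet amounts (n = n₀ + Σ ν·ξ):
  H: 136.9 − 2(26.97) − 2(33.13) = 16.7
  E: 343.4 − 3(26.97) − 1(33.13) = 229.4
  F: 0 + 2(26.97) = 53.93
  D: 0 + 2(33.13) = 66.25

66.3 lbmol/h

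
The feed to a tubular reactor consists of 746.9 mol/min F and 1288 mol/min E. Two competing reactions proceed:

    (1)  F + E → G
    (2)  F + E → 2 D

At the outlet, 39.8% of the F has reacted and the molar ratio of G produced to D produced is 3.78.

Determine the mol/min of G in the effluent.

263 mol/min

Conversion of F: F consumed = 0.398 × 746.9 = 297.3 mol/min = 1ξ₁ + 1ξ₂.
Selectivity: 1ξ₁ / (2ξ₂) = 3.78 → ξ₁ = 7.56 ξ₂.
Substitute: (1·7.56 + 1) ξ₂ = 297.3 → ξ₂ = 34.73 mol/min, ξ₁ = 262.5 mol/min.
Outlet amounts (n = n₀ + Σ ν·ξ):
  F: 746.9 − 1(262.5) − 1(34.73) = 449.6
  E: 1288 − 1(262.5) − 1(34.73) = 990.7
  G: 0 + 1(262.5) = 262.5
  D: 0 + 2(34.73) = 69.45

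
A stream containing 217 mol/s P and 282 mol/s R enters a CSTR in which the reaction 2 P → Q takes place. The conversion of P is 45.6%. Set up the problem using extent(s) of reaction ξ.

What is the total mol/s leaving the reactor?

P reacted = 0.456 × 217 = 98.95 mol/s; ν_P = −2, so ξ = 98.95/2 = 49.48 mol/s.
Outlet amounts (n = n₀ + ν ξ):
  P: 217 − 2(49.48) = 118
  Q: 0 + 1(49.48) = 49.48
  R: 282 (inert)
Total out = 118 + 49.48 + 282 = 449.5 mol/s.

450 mol/s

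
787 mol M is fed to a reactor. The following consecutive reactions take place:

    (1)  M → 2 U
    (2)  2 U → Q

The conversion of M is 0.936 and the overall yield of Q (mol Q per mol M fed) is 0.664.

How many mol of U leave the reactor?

428 mol

Conversion of M: M consumed = 1ξ₁ = 0.936 × 787 → ξ₁ = 736.6 mol.
Yield of Q: 1ξ₂ / 787 = 0.664 → ξ₂ = 522.6 mol.
Outlet amounts (n = n₀ + Σ ν·ξ):
  M: 787 − 1(736.6) = 50.37
  U: 0 + 2(736.6) − 2(522.6) = 428.1
  Q: 0 + 1(522.6) = 522.6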